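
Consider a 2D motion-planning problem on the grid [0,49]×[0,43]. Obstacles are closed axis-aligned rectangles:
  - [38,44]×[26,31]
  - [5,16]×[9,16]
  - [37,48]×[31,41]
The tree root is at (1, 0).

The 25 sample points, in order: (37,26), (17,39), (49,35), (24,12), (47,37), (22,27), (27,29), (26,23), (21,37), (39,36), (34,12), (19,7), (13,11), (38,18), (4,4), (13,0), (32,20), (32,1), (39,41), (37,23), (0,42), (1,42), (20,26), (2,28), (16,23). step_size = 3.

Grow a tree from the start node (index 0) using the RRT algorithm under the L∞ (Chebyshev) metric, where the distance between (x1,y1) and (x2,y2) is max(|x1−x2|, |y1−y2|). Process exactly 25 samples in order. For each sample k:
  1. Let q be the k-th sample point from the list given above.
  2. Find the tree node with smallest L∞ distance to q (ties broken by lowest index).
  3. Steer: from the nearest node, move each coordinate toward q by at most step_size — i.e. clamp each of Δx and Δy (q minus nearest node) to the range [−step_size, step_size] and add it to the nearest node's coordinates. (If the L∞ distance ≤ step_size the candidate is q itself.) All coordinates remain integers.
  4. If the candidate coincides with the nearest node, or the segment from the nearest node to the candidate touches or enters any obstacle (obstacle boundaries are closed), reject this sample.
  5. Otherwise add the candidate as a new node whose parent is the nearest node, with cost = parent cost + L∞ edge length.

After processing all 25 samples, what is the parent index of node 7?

1. q=(37,26) nearest=0 d=36 new=(4,3) → add node 1 parent=0 cost=3
2. q=(17,39) nearest=1 d=36 new=(7,6) → add node 2 parent=1 cost=6
3. q=(49,35) nearest=2 d=42 new=(10,9) → blocked by [5,16]×[9,16], reject
4. q=(24,12) nearest=2 d=17 new=(10,9) → blocked by [5,16]×[9,16], reject
5. q=(47,37) nearest=2 d=40 new=(10,9) → blocked by [5,16]×[9,16], reject
6. q=(22,27) nearest=2 d=21 new=(10,9) → blocked by [5,16]×[9,16], reject
7. q=(27,29) nearest=2 d=23 new=(10,9) → blocked by [5,16]×[9,16], reject
8. q=(26,23) nearest=2 d=19 new=(10,9) → blocked by [5,16]×[9,16], reject
9. q=(21,37) nearest=2 d=31 new=(10,9) → blocked by [5,16]×[9,16], reject
10. q=(39,36) nearest=2 d=32 new=(10,9) → blocked by [5,16]×[9,16], reject
11. q=(34,12) nearest=2 d=27 new=(10,9) → blocked by [5,16]×[9,16], reject
12. q=(19,7) nearest=2 d=12 new=(10,7) → add node 3 parent=2 cost=9
13. q=(13,11) nearest=3 d=4 new=(13,10) → blocked by [5,16]×[9,16], reject
14. q=(38,18) nearest=3 d=28 new=(13,10) → blocked by [5,16]×[9,16], reject
15. q=(4,4) nearest=1 d=1 new=(4,4) → add node 4 parent=1 cost=4
16. q=(13,0) nearest=2 d=6 new=(10,3) → add node 5 parent=2 cost=9
17. q=(32,20) nearest=3 d=22 new=(13,10) → blocked by [5,16]×[9,16], reject
18. q=(32,1) nearest=3 d=22 new=(13,4) → add node 6 parent=3 cost=12
19. q=(39,41) nearest=3 d=34 new=(13,10) → blocked by [5,16]×[9,16], reject
20. q=(37,23) nearest=6 d=24 new=(16,7) → add node 7 parent=6 cost=15
21. q=(0,42) nearest=3 d=35 new=(7,10) → blocked by [5,16]×[9,16], reject
22. q=(1,42) nearest=3 d=35 new=(7,10) → blocked by [5,16]×[9,16], reject
23. q=(20,26) nearest=3 d=19 new=(13,10) → blocked by [5,16]×[9,16], reject
24. q=(2,28) nearest=3 d=21 new=(7,10) → blocked by [5,16]×[9,16], reject
25. q=(16,23) nearest=3 d=16 new=(13,10) → blocked by [5,16]×[9,16], reject

Parent of node 7: 6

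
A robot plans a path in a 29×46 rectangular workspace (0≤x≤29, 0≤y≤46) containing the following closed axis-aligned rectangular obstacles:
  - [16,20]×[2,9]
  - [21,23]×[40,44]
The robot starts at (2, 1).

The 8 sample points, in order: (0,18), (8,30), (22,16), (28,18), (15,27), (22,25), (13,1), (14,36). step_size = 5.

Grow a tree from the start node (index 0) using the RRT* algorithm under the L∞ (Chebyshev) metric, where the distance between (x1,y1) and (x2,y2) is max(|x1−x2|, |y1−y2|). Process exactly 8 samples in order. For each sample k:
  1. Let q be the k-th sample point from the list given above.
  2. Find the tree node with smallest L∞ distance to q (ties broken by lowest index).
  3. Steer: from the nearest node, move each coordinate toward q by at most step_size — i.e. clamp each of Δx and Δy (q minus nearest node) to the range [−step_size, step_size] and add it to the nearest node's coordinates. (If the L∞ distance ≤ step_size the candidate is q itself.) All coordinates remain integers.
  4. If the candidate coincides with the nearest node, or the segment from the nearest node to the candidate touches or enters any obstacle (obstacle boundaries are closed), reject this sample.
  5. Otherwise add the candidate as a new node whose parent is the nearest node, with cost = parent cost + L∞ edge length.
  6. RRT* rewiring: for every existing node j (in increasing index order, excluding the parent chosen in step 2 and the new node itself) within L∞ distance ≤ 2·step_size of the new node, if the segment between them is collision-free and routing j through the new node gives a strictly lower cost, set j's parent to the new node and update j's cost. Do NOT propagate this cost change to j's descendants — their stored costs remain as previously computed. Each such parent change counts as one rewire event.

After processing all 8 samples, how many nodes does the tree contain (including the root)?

Node count: 9

1. q=(0,18) nearest=0 d=17 new=(0,6) → add node 1 parent=0 cost=5
2. q=(8,30) nearest=1 d=24 new=(5,11) → add node 2 parent=1 cost=10
3. q=(22,16) nearest=2 d=17 new=(10,16) → add node 3 parent=2 cost=15
4. q=(28,18) nearest=3 d=18 new=(15,18) → add node 4 parent=3 cost=20
5. q=(15,27) nearest=4 d=9 new=(15,23) → add node 5 parent=4 cost=25
6. q=(22,25) nearest=4 d=7 new=(20,23) → add node 6 parent=4 cost=25
7. q=(13,1) nearest=2 d=10 new=(10,6) → add node 7 parent=2 cost=15
8. q=(14,36) nearest=5 d=13 new=(14,28) → add node 8 parent=5 cost=30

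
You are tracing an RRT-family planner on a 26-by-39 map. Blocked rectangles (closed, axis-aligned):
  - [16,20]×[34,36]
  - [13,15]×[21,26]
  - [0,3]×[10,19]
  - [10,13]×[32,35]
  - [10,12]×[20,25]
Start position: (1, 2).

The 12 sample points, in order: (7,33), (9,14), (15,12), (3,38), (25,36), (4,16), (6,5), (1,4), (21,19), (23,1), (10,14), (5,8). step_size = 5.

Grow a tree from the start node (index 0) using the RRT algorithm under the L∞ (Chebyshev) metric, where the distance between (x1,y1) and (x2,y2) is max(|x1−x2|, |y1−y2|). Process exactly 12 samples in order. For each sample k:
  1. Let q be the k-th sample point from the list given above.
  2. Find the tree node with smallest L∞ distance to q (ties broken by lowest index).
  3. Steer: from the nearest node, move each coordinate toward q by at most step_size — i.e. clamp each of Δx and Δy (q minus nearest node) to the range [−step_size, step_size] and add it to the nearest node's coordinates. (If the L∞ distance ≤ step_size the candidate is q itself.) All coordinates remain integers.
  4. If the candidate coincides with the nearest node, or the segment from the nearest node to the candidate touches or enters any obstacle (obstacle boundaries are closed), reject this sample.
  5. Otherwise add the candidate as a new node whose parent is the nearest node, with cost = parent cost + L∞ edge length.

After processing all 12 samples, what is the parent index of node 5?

1. q=(7,33) nearest=0 d=31 new=(6,7) → add node 1 parent=0 cost=5
2. q=(9,14) nearest=1 d=7 new=(9,12) → add node 2 parent=1 cost=10
3. q=(15,12) nearest=2 d=6 new=(14,12) → add node 3 parent=2 cost=15
4. q=(3,38) nearest=2 d=26 new=(4,17) → add node 4 parent=2 cost=15
5. q=(25,36) nearest=4 d=21 new=(9,22) → add node 5 parent=4 cost=20
6. q=(4,16) nearest=4 d=1 new=(4,16) → add node 6 parent=4 cost=16
7. q=(6,5) nearest=1 d=2 new=(6,5) → add node 7 parent=1 cost=7
8. q=(1,4) nearest=0 d=2 new=(1,4) → add node 8 parent=0 cost=2
9. q=(21,19) nearest=3 d=7 new=(19,17) → add node 9 parent=3 cost=20
10. q=(23,1) nearest=3 d=11 new=(19,7) → add node 10 parent=3 cost=20
11. q=(10,14) nearest=2 d=2 new=(10,14) → add node 11 parent=2 cost=12
12. q=(5,8) nearest=1 d=1 new=(5,8) → add node 12 parent=1 cost=6

Parent of node 5: 4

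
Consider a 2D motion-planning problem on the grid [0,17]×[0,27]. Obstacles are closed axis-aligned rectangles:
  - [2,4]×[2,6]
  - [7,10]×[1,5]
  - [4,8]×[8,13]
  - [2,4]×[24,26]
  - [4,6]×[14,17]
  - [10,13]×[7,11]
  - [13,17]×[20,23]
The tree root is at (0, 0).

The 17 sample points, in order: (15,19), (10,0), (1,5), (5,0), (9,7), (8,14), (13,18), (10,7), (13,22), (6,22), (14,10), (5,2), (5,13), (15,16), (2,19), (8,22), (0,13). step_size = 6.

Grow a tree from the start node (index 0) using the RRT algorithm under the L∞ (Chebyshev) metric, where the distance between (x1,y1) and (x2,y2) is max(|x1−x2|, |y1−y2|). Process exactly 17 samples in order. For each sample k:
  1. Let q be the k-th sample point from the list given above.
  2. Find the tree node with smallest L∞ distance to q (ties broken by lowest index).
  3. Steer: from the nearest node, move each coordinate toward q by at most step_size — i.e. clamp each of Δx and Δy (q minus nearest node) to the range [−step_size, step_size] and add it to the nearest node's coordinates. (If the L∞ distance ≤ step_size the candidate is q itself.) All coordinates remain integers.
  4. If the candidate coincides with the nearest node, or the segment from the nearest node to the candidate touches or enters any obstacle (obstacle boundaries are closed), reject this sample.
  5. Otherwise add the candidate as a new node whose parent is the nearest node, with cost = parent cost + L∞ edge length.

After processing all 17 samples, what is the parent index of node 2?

1. q=(15,19) nearest=0 d=19 new=(6,6) → blocked by [2,4]×[2,6], reject
2. q=(10,0) nearest=0 d=10 new=(6,0) → add node 1 parent=0 cost=6
3. q=(1,5) nearest=0 d=5 new=(1,5) → add node 2 parent=0 cost=5
4. q=(5,0) nearest=1 d=1 new=(5,0) → add node 3 parent=1 cost=7
5. q=(9,7) nearest=1 d=7 new=(9,6) → blocked by [7,10]×[1,5], reject
6. q=(8,14) nearest=2 d=9 new=(7,11) → blocked by [2,4]×[2,6], reject
7. q=(13,18) nearest=2 d=13 new=(7,11) → blocked by [2,4]×[2,6], reject
8. q=(10,7) nearest=1 d=7 new=(10,6) → blocked by [7,10]×[1,5], reject
9. q=(13,22) nearest=2 d=17 new=(7,11) → blocked by [2,4]×[2,6], reject
10. q=(6,22) nearest=2 d=17 new=(6,11) → blocked by [4,8]×[8,13], reject
11. q=(14,10) nearest=1 d=10 new=(12,6) → blocked by [7,10]×[1,5], reject
12. q=(5,2) nearest=1 d=2 new=(5,2) → add node 4 parent=1 cost=8
13. q=(5,13) nearest=2 d=8 new=(5,11) → blocked by [4,8]×[8,13], reject
14. q=(15,16) nearest=2 d=14 new=(7,11) → blocked by [2,4]×[2,6], reject
15. q=(2,19) nearest=2 d=14 new=(2,11) → add node 5 parent=2 cost=11
16. q=(8,22) nearest=5 d=11 new=(8,17) → blocked by [4,8]×[8,13], reject
17. q=(0,13) nearest=5 d=2 new=(0,13) → add node 6 parent=5 cost=13

Parent of node 2: 0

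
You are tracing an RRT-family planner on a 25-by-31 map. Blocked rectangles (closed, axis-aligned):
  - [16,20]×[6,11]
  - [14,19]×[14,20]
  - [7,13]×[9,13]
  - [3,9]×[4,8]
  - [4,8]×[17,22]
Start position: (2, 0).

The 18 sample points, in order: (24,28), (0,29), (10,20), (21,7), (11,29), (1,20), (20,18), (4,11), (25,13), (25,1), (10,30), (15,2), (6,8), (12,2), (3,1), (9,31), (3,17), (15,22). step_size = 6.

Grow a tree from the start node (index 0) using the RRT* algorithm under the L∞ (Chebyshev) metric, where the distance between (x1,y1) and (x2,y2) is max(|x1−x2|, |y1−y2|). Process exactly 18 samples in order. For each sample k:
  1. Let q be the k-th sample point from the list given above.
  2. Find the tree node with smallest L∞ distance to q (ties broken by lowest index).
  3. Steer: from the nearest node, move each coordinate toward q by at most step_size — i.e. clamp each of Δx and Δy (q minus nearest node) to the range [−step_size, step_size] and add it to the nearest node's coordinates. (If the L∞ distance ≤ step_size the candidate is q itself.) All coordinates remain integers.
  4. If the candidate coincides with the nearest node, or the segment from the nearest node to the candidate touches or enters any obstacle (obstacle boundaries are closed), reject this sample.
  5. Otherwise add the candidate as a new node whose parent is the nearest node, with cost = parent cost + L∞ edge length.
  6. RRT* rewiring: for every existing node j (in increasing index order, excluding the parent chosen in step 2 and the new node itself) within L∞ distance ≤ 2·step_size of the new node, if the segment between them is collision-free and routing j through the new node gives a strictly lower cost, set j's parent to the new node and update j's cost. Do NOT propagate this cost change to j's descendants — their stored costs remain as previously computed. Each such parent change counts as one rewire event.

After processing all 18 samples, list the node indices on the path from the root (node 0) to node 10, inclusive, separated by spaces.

Path: 0 1 2 3 10

1. q=(24,28) nearest=0 d=28 new=(8,6) → blocked by [3,9]×[4,8], reject
2. q=(0,29) nearest=0 d=29 new=(0,6) → add node 1 parent=0 cost=6
3. q=(10,20) nearest=1 d=14 new=(6,12) → add node 2 parent=1 cost=12
4. q=(21,7) nearest=2 d=15 new=(12,7) → blocked by [7,13]×[9,13], reject
5. q=(11,29) nearest=2 d=17 new=(11,18) → add node 3 parent=2 cost=18
6. q=(1,20) nearest=2 d=8 new=(1,18) → add node 4 parent=2 cost=18
7. q=(20,18) nearest=3 d=9 new=(17,18) → blocked by [14,19]×[14,20], reject
8. q=(4,11) nearest=2 d=2 new=(4,11) → add node 5 parent=2 cost=14
9. q=(25,13) nearest=3 d=14 new=(17,13) → blocked by [14,19]×[14,20], reject
10. q=(25,1) nearest=3 d=17 new=(17,12) → blocked by [14,19]×[14,20], reject
11. q=(10,30) nearest=3 d=12 new=(10,24) → add node 6 parent=3 cost=24
12. q=(15,2) nearest=2 d=10 new=(12,6) → blocked by [7,13]×[9,13], reject
13. q=(6,8) nearest=5 d=3 new=(6,8) → blocked by [3,9]×[4,8], reject
14. q=(12,2) nearest=5 d=9 new=(10,5) → blocked by [3,9]×[4,8], reject
15. q=(3,1) nearest=0 d=1 new=(3,1) → add node 7 parent=0 cost=1
16. q=(9,31) nearest=6 d=7 new=(9,30) → add node 8 parent=6 cost=30
17. q=(3,17) nearest=4 d=2 new=(3,17) → add node 9 parent=4 cost=20
18. q=(15,22) nearest=3 d=4 new=(15,22) → add node 10 parent=3 cost=22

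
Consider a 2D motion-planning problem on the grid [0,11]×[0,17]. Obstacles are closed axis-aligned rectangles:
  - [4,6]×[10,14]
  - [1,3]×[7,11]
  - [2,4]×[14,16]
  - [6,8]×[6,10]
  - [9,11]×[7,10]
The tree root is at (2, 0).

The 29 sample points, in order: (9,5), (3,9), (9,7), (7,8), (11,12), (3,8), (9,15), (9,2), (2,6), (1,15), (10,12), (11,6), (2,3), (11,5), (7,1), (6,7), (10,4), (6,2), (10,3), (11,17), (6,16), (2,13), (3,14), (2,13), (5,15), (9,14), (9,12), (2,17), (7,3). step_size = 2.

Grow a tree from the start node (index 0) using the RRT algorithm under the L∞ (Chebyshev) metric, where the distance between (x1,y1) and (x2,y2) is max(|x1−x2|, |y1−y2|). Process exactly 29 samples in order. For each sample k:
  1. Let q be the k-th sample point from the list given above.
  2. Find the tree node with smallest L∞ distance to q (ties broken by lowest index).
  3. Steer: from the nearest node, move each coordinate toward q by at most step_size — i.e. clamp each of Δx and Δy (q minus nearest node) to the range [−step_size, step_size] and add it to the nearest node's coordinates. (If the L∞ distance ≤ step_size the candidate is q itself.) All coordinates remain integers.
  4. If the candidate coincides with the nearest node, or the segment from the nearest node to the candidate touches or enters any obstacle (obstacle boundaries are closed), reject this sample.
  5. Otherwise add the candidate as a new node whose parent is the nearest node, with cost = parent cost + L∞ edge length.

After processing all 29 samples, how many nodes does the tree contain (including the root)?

Node count: 15

1. q=(9,5) nearest=0 d=7 new=(4,2) → add node 1 parent=0 cost=2
2. q=(3,9) nearest=1 d=7 new=(3,4) → add node 2 parent=1 cost=4
3. q=(9,7) nearest=1 d=5 new=(6,4) → add node 3 parent=1 cost=4
4. q=(7,8) nearest=2 d=4 new=(5,6) → add node 4 parent=2 cost=6
5. q=(11,12) nearest=4 d=6 new=(7,8) → blocked by [6,8]×[6,10], reject
6. q=(3,8) nearest=4 d=2 new=(3,8) → blocked by [1,3]×[7,11], reject
7. q=(9,15) nearest=4 d=9 new=(7,8) → blocked by [6,8]×[6,10], reject
8. q=(9,2) nearest=3 d=3 new=(8,2) → add node 5 parent=3 cost=6
9. q=(2,6) nearest=2 d=2 new=(2,6) → add node 6 parent=2 cost=6
10. q=(1,15) nearest=4 d=9 new=(3,8) → blocked by [1,3]×[7,11], reject
11. q=(10,12) nearest=4 d=6 new=(7,8) → blocked by [6,8]×[6,10], reject
12. q=(11,6) nearest=5 d=4 new=(10,4) → add node 7 parent=5 cost=8
13. q=(2,3) nearest=2 d=1 new=(2,3) → add node 8 parent=2 cost=5
14. q=(11,5) nearest=7 d=1 new=(11,5) → add node 9 parent=7 cost=9
15. q=(7,1) nearest=5 d=1 new=(7,1) → add node 10 parent=5 cost=7
16. q=(6,7) nearest=4 d=1 new=(6,7) → blocked by [6,8]×[6,10], reject
17. q=(10,4) nearest=7 d=0 → coincident, reject
18. q=(6,2) nearest=10 d=1 new=(6,2) → add node 11 parent=10 cost=8
19. q=(10,3) nearest=7 d=1 new=(10,3) → add node 12 parent=7 cost=9
20. q=(11,17) nearest=4 d=11 new=(7,8) → blocked by [6,8]×[6,10], reject
21. q=(6,16) nearest=4 d=10 new=(6,8) → blocked by [6,8]×[6,10], reject
22. q=(2,13) nearest=4 d=7 new=(3,8) → blocked by [1,3]×[7,11], reject
23. q=(3,14) nearest=4 d=8 new=(3,8) → blocked by [1,3]×[7,11], reject
24. q=(2,13) nearest=4 d=7 new=(3,8) → blocked by [1,3]×[7,11], reject
25. q=(5,15) nearest=4 d=9 new=(5,8) → add node 13 parent=4 cost=8
26. q=(9,14) nearest=13 d=6 new=(7,10) → blocked by [6,8]×[6,10], reject
27. q=(9,12) nearest=13 d=4 new=(7,10) → blocked by [6,8]×[6,10], reject
28. q=(2,17) nearest=13 d=9 new=(3,10) → blocked by [1,3]×[7,11], reject
29. q=(7,3) nearest=3 d=1 new=(7,3) → add node 14 parent=3 cost=5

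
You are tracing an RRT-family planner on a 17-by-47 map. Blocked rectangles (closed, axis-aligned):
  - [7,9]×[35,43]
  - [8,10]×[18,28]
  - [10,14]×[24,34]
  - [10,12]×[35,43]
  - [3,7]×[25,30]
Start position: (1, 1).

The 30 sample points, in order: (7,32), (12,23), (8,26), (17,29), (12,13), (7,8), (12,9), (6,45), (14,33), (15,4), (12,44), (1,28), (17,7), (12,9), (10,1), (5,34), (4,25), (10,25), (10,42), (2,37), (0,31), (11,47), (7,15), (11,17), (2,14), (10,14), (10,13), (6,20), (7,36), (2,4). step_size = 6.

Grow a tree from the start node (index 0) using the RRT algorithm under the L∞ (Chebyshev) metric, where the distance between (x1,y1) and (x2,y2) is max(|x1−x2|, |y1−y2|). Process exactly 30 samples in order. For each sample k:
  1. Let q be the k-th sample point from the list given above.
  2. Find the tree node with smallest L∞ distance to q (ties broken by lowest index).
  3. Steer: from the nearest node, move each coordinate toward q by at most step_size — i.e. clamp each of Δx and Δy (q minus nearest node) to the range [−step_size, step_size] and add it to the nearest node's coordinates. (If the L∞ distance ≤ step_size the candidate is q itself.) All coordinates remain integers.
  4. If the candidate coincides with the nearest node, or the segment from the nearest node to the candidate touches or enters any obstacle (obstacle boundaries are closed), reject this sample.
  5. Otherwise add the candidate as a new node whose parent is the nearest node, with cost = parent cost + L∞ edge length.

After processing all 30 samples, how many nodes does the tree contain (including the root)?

Node count: 18

1. q=(7,32) nearest=0 d=31 new=(7,7) → add node 1 parent=0 cost=6
2. q=(12,23) nearest=1 d=16 new=(12,13) → add node 2 parent=1 cost=12
3. q=(8,26) nearest=2 d=13 new=(8,19) → blocked by [8,10]×[18,28], reject
4. q=(17,29) nearest=2 d=16 new=(17,19) → add node 3 parent=2 cost=18
5. q=(12,13) nearest=2 d=0 → coincident, reject
6. q=(7,8) nearest=1 d=1 new=(7,8) → add node 4 parent=1 cost=7
7. q=(12,9) nearest=2 d=4 new=(12,9) → add node 5 parent=2 cost=16
8. q=(6,45) nearest=3 d=26 new=(11,25) → blocked by [10,14]×[24,34], reject
9. q=(14,33) nearest=3 d=14 new=(14,25) → blocked by [10,14]×[24,34], reject
10. q=(15,4) nearest=5 d=5 new=(15,4) → add node 6 parent=5 cost=21
11. q=(12,44) nearest=3 d=25 new=(12,25) → blocked by [10,14]×[24,34], reject
12. q=(1,28) nearest=2 d=15 new=(6,19) → add node 7 parent=2 cost=18
13. q=(17,7) nearest=6 d=3 new=(17,7) → add node 8 parent=6 cost=24
14. q=(12,9) nearest=5 d=0 → coincident, reject
15. q=(10,1) nearest=6 d=5 new=(10,1) → add node 9 parent=6 cost=26
16. q=(5,34) nearest=3 d=15 new=(11,25) → blocked by [10,14]×[24,34], reject
17. q=(4,25) nearest=7 d=6 new=(4,25) → blocked by [3,7]×[25,30], reject
18. q=(10,25) nearest=7 d=6 new=(10,25) → blocked by [8,10]×[18,28], reject
19. q=(10,42) nearest=3 d=23 new=(11,25) → blocked by [10,14]×[24,34], reject
20. q=(2,37) nearest=3 d=18 new=(11,25) → blocked by [10,14]×[24,34], reject
21. q=(0,31) nearest=7 d=12 new=(0,25) → add node 10 parent=7 cost=24
22. q=(11,47) nearest=10 d=22 new=(6,31) → blocked by [3,7]×[25,30], reject
23. q=(7,15) nearest=7 d=4 new=(7,15) → add node 11 parent=7 cost=22
24. q=(11,17) nearest=2 d=4 new=(11,17) → add node 12 parent=2 cost=16
25. q=(2,14) nearest=7 d=5 new=(2,14) → add node 13 parent=7 cost=23
26. q=(10,14) nearest=2 d=2 new=(10,14) → add node 14 parent=2 cost=14
27. q=(10,13) nearest=14 d=1 new=(10,13) → add node 15 parent=14 cost=15
28. q=(6,20) nearest=7 d=1 new=(6,20) → add node 16 parent=7 cost=19
29. q=(7,36) nearest=10 d=11 new=(6,31) → blocked by [3,7]×[25,30], reject
30. q=(2,4) nearest=0 d=3 new=(2,4) → add node 17 parent=0 cost=3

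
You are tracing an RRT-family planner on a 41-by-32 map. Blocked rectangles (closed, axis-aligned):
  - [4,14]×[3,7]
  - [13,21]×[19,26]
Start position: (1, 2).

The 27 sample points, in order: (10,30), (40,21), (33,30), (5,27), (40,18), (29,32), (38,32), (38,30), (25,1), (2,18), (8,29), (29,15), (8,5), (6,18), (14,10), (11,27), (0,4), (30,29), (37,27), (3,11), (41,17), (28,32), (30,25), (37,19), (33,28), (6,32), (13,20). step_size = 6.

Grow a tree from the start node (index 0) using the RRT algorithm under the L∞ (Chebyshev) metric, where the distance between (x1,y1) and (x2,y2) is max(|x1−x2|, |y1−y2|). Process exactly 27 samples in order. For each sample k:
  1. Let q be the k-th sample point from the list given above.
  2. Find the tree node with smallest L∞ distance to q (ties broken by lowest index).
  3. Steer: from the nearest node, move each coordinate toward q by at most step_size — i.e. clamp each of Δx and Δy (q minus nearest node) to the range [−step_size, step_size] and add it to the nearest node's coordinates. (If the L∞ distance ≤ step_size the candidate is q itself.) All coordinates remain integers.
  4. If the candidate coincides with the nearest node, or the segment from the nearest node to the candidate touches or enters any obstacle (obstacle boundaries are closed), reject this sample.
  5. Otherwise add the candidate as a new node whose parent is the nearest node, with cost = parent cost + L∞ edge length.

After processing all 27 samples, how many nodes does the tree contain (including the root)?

Node count: 16

1. q=(10,30) nearest=0 d=28 new=(7,8) → blocked by [4,14]×[3,7], reject
2. q=(40,21) nearest=0 d=39 new=(7,8) → blocked by [4,14]×[3,7], reject
3. q=(33,30) nearest=0 d=32 new=(7,8) → blocked by [4,14]×[3,7], reject
4. q=(5,27) nearest=0 d=25 new=(5,8) → blocked by [4,14]×[3,7], reject
5. q=(40,18) nearest=0 d=39 new=(7,8) → blocked by [4,14]×[3,7], reject
6. q=(29,32) nearest=0 d=30 new=(7,8) → blocked by [4,14]×[3,7], reject
7. q=(38,32) nearest=0 d=37 new=(7,8) → blocked by [4,14]×[3,7], reject
8. q=(38,30) nearest=0 d=37 new=(7,8) → blocked by [4,14]×[3,7], reject
9. q=(25,1) nearest=0 d=24 new=(7,1) → add node 1 parent=0 cost=6
10. q=(2,18) nearest=0 d=16 new=(2,8) → add node 2 parent=0 cost=6
11. q=(8,29) nearest=2 d=21 new=(8,14) → add node 3 parent=2 cost=12
12. q=(29,15) nearest=3 d=21 new=(14,15) → add node 4 parent=3 cost=18
13. q=(8,5) nearest=1 d=4 new=(8,5) → blocked by [4,14]×[3,7], reject
14. q=(6,18) nearest=3 d=4 new=(6,18) → add node 5 parent=3 cost=16
15. q=(14,10) nearest=4 d=5 new=(14,10) → add node 6 parent=4 cost=23
16. q=(11,27) nearest=5 d=9 new=(11,24) → add node 7 parent=5 cost=22
17. q=(0,4) nearest=0 d=2 new=(0,4) → add node 8 parent=0 cost=2
18. q=(30,29) nearest=4 d=16 new=(20,21) → blocked by [13,21]×[19,26], reject
19. q=(37,27) nearest=4 d=23 new=(20,21) → blocked by [13,21]×[19,26], reject
20. q=(3,11) nearest=2 d=3 new=(3,11) → add node 9 parent=2 cost=9
21. q=(41,17) nearest=4 d=27 new=(20,17) → add node 10 parent=4 cost=24
22. q=(28,32) nearest=10 d=15 new=(26,23) → add node 11 parent=10 cost=30
23. q=(30,25) nearest=11 d=4 new=(30,25) → add node 12 parent=11 cost=34
24. q=(37,19) nearest=12 d=7 new=(36,19) → add node 13 parent=12 cost=40
25. q=(33,28) nearest=12 d=3 new=(33,28) → add node 14 parent=12 cost=37
26. q=(6,32) nearest=7 d=8 new=(6,30) → add node 15 parent=7 cost=28
27. q=(13,20) nearest=7 d=4 new=(13,20) → blocked by [13,21]×[19,26], reject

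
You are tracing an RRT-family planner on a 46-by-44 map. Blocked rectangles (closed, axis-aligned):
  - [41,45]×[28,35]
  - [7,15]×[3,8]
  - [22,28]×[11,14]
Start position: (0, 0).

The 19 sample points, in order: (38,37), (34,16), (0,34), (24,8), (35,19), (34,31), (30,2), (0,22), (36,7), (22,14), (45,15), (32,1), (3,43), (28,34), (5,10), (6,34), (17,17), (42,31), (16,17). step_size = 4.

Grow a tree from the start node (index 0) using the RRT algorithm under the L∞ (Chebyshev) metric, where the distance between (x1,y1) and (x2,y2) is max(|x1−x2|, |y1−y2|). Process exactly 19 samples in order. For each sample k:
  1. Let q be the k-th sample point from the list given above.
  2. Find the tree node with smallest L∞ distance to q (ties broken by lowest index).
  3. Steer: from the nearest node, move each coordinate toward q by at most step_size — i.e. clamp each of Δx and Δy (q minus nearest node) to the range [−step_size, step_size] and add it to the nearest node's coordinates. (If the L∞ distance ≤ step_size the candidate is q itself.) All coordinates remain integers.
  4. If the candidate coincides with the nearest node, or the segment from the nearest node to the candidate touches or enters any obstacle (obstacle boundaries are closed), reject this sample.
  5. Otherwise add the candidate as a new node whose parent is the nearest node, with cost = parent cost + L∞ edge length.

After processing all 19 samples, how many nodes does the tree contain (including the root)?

Node count: 12

1. q=(38,37) nearest=0 d=38 new=(4,4) → add node 1 parent=0 cost=4
2. q=(34,16) nearest=1 d=30 new=(8,8) → blocked by [7,15]×[3,8], reject
3. q=(0,34) nearest=1 d=30 new=(0,8) → add node 2 parent=1 cost=8
4. q=(24,8) nearest=1 d=20 new=(8,8) → blocked by [7,15]×[3,8], reject
5. q=(35,19) nearest=1 d=31 new=(8,8) → blocked by [7,15]×[3,8], reject
6. q=(34,31) nearest=1 d=30 new=(8,8) → blocked by [7,15]×[3,8], reject
7. q=(30,2) nearest=1 d=26 new=(8,2) → add node 3 parent=1 cost=8
8. q=(0,22) nearest=2 d=14 new=(0,12) → add node 4 parent=2 cost=12
9. q=(36,7) nearest=3 d=28 new=(12,6) → blocked by [7,15]×[3,8], reject
10. q=(22,14) nearest=3 d=14 new=(12,6) → blocked by [7,15]×[3,8], reject
11. q=(45,15) nearest=3 d=37 new=(12,6) → blocked by [7,15]×[3,8], reject
12. q=(32,1) nearest=3 d=24 new=(12,1) → add node 5 parent=3 cost=12
13. q=(3,43) nearest=4 d=31 new=(3,16) → add node 6 parent=4 cost=16
14. q=(28,34) nearest=6 d=25 new=(7,20) → add node 7 parent=6 cost=20
15. q=(5,10) nearest=2 d=5 new=(4,10) → add node 8 parent=2 cost=12
16. q=(6,34) nearest=7 d=14 new=(6,24) → add node 9 parent=7 cost=24
17. q=(17,17) nearest=7 d=10 new=(11,17) → add node 10 parent=7 cost=24
18. q=(42,31) nearest=5 d=30 new=(16,5) → blocked by [7,15]×[3,8], reject
19. q=(16,17) nearest=10 d=5 new=(15,17) → add node 11 parent=10 cost=28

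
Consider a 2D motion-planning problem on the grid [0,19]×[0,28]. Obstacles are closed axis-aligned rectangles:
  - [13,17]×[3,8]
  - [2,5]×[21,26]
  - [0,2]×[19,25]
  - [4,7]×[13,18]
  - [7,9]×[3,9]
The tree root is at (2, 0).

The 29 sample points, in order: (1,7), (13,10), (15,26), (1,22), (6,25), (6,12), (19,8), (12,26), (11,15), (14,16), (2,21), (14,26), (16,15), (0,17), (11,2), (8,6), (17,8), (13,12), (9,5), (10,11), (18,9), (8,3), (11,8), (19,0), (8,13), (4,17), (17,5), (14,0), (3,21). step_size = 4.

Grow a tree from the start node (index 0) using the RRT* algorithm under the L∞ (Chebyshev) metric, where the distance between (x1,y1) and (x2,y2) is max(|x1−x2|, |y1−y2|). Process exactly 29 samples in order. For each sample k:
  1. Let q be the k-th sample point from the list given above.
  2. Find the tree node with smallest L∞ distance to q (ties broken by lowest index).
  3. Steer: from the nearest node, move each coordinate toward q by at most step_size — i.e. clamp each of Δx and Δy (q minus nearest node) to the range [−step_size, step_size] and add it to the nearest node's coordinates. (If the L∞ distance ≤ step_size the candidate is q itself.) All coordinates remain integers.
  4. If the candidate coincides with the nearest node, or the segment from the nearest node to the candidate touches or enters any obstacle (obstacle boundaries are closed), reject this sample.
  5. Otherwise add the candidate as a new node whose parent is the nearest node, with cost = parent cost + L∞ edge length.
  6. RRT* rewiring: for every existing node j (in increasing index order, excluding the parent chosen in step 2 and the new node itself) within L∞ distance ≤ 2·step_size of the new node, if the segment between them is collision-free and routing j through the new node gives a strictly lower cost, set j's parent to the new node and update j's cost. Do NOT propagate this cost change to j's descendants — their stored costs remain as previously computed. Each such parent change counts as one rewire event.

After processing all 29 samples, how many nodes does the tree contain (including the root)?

1. q=(1,7) nearest=0 d=7 new=(1,4) → add node 1 parent=0 cost=4
2. q=(13,10) nearest=0 d=11 new=(6,4) → add node 2 parent=0 cost=4
3. q=(15,26) nearest=1 d=22 new=(5,8) → add node 3 parent=1 cost=8
4. q=(1,22) nearest=3 d=14 new=(1,12) → add node 4 parent=3 cost=12
5. q=(6,25) nearest=4 d=13 new=(5,16) → blocked by [4,7]×[13,18], reject
6. q=(6,12) nearest=3 d=4 new=(6,12) → add node 5 parent=3 cost=12
7. q=(19,8) nearest=2 d=13 new=(10,8) → blocked by [7,9]×[3,9], reject
8. q=(12,26) nearest=4 d=14 new=(5,16) → blocked by [4,7]×[13,18], reject
9. q=(11,15) nearest=5 d=5 new=(10,15) → add node 6 parent=5 cost=16
10. q=(14,16) nearest=6 d=4 new=(14,16) → add node 7 parent=6 cost=20
11. q=(2,21) nearest=6 d=8 new=(6,19) → blocked by [4,7]×[13,18], reject
12. q=(14,26) nearest=7 d=10 new=(14,20) → add node 8 parent=7 cost=24
13. q=(16,15) nearest=7 d=2 new=(16,15) → add node 9 parent=7 cost=22
14. q=(0,17) nearest=4 d=5 new=(0,16) → add node 10 parent=4 cost=16
15. q=(11,2) nearest=2 d=5 new=(10,2) → blocked by [7,9]×[3,9], reject
16. q=(8,6) nearest=2 d=2 new=(8,6) → blocked by [7,9]×[3,9], reject
17. q=(17,8) nearest=6 d=7 new=(14,11) → add node 11 parent=6 cost=20
18. q=(13,12) nearest=11 d=1 new=(13,12) → add node 12 parent=11 cost=21
19. q=(9,5) nearest=2 d=3 new=(9,5) → blocked by [7,9]×[3,9], reject
20. q=(10,11) nearest=12 d=3 new=(10,11) → add node 13 parent=12 cost=24
21. q=(18,9) nearest=11 d=4 new=(18,9) → add node 14 parent=11 cost=24
22. q=(8,3) nearest=2 d=2 new=(8,3) → blocked by [7,9]×[3,9], reject
23. q=(11,8) nearest=11 d=3 new=(11,8) → add node 15 parent=11 cost=23
24. q=(19,0) nearest=15 d=8 new=(15,4) → blocked by [13,17]×[3,8], reject
25. q=(8,13) nearest=5 d=2 new=(8,13) → add node 16 parent=5 cost=14; rewire 8→16 (21<24); rewire 12→16 (19<21); rewire 13→16 (16<24); rewire 15→16 (19<23)
26. q=(4,17) nearest=10 d=4 new=(4,17) → blocked by [4,7]×[13,18], reject
27. q=(17,5) nearest=14 d=4 new=(17,5) → blocked by [13,17]×[3,8], reject
28. q=(14,0) nearest=2 d=8 new=(10,0) → blocked by [7,9]×[3,9], reject
29. q=(3,21) nearest=10 d=5 new=(3,20) → add node 17 parent=10 cost=20

Node count: 18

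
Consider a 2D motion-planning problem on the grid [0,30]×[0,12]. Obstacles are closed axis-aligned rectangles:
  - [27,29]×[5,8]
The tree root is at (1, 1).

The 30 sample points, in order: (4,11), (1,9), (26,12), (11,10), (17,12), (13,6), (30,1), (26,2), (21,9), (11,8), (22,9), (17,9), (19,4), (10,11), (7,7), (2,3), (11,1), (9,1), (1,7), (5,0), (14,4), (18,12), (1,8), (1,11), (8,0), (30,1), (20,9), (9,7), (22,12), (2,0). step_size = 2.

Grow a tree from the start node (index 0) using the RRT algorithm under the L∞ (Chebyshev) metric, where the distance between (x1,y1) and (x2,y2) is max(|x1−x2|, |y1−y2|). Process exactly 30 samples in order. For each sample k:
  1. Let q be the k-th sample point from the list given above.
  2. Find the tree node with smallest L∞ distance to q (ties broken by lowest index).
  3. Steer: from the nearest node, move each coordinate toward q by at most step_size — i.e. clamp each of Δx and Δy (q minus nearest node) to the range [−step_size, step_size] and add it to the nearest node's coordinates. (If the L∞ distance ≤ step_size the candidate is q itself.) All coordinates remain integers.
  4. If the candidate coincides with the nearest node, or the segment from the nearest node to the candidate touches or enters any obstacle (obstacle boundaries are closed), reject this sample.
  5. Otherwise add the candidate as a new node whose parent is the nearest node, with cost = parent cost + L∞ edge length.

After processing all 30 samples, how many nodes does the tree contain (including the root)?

Node count: 30

1. q=(4,11) nearest=0 d=10 new=(3,3) → add node 1 parent=0 cost=2
2. q=(1,9) nearest=1 d=6 new=(1,5) → add node 2 parent=1 cost=4
3. q=(26,12) nearest=1 d=23 new=(5,5) → add node 3 parent=1 cost=4
4. q=(11,10) nearest=3 d=6 new=(7,7) → add node 4 parent=3 cost=6
5. q=(17,12) nearest=4 d=10 new=(9,9) → add node 5 parent=4 cost=8
6. q=(13,6) nearest=5 d=4 new=(11,7) → add node 6 parent=5 cost=10
7. q=(30,1) nearest=6 d=19 new=(13,5) → add node 7 parent=6 cost=12
8. q=(26,2) nearest=7 d=13 new=(15,3) → add node 8 parent=7 cost=14
9. q=(21,9) nearest=8 d=6 new=(17,5) → add node 9 parent=8 cost=16
10. q=(11,8) nearest=6 d=1 new=(11,8) → add node 10 parent=6 cost=11
11. q=(22,9) nearest=9 d=5 new=(19,7) → add node 11 parent=9 cost=18
12. q=(17,9) nearest=11 d=2 new=(17,9) → add node 12 parent=11 cost=20
13. q=(19,4) nearest=9 d=2 new=(19,4) → add node 13 parent=9 cost=18
14. q=(10,11) nearest=5 d=2 new=(10,11) → add node 14 parent=5 cost=10
15. q=(7,7) nearest=4 d=0 → coincident, reject
16. q=(2,3) nearest=1 d=1 new=(2,3) → add node 15 parent=1 cost=3
17. q=(11,1) nearest=7 d=4 new=(11,3) → add node 16 parent=7 cost=14
18. q=(9,1) nearest=16 d=2 new=(9,1) → add node 17 parent=16 cost=16
19. q=(1,7) nearest=2 d=2 new=(1,7) → add node 18 parent=2 cost=6
20. q=(5,0) nearest=1 d=3 new=(5,1) → add node 19 parent=1 cost=4
21. q=(14,4) nearest=7 d=1 new=(14,4) → add node 20 parent=7 cost=13
22. q=(18,12) nearest=12 d=3 new=(18,11) → add node 21 parent=12 cost=22
23. q=(1,8) nearest=18 d=1 new=(1,8) → add node 22 parent=18 cost=7
24. q=(1,11) nearest=22 d=3 new=(1,10) → add node 23 parent=22 cost=9
25. q=(8,0) nearest=17 d=1 new=(8,0) → add node 24 parent=17 cost=17
26. q=(30,1) nearest=11 d=11 new=(21,5) → add node 25 parent=11 cost=20
27. q=(20,9) nearest=11 d=2 new=(20,9) → add node 26 parent=11 cost=20
28. q=(9,7) nearest=4 d=2 new=(9,7) → add node 27 parent=4 cost=8
29. q=(22,12) nearest=26 d=3 new=(22,11) → add node 28 parent=26 cost=22
30. q=(2,0) nearest=0 d=1 new=(2,0) → add node 29 parent=0 cost=1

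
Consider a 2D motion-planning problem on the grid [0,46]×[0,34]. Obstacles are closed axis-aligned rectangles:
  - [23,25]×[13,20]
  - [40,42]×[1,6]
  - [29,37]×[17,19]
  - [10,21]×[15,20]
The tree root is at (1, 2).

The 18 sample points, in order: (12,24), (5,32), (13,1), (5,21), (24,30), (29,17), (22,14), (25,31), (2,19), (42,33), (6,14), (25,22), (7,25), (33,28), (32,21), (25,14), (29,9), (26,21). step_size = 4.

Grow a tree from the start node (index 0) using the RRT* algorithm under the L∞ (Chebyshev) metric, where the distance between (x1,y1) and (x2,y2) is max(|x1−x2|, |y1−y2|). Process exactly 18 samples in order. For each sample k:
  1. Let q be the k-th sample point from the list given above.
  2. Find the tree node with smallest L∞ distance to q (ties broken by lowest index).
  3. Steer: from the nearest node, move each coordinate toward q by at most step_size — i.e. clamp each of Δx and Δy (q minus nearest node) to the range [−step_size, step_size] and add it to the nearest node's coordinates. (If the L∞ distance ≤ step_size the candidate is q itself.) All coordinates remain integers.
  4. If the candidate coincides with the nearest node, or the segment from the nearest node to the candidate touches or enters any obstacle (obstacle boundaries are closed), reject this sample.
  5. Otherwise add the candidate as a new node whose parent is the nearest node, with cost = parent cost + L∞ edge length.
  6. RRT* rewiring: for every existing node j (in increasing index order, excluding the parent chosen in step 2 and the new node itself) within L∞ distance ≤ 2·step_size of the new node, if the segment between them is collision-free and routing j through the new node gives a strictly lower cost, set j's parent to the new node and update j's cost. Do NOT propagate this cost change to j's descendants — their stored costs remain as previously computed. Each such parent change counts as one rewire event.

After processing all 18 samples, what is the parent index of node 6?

Parent of node 6: 3

1. q=(12,24) nearest=0 d=22 new=(5,6) → add node 1 parent=0 cost=4
2. q=(5,32) nearest=1 d=26 new=(5,10) → add node 2 parent=1 cost=8
3. q=(13,1) nearest=1 d=8 new=(9,2) → add node 3 parent=1 cost=8
4. q=(5,21) nearest=2 d=11 new=(5,14) → add node 4 parent=2 cost=12
5. q=(24,30) nearest=4 d=19 new=(9,18) → add node 5 parent=4 cost=16
6. q=(29,17) nearest=3 d=20 new=(13,6) → add node 6 parent=3 cost=12
7. q=(22,14) nearest=6 d=9 new=(17,10) → add node 7 parent=6 cost=16
8. q=(25,31) nearest=5 d=16 new=(13,22) → blocked by [10,21]×[15,20], reject
9. q=(2,19) nearest=4 d=5 new=(2,18) → add node 8 parent=4 cost=16
10. q=(42,33) nearest=7 d=25 new=(21,14) → add node 9 parent=7 cost=20
11. q=(6,14) nearest=4 d=1 new=(6,14) → add node 10 parent=4 cost=13
12. q=(25,22) nearest=9 d=8 new=(25,18) → blocked by [23,25]×[13,20], reject
13. q=(7,25) nearest=5 d=7 new=(7,22) → add node 11 parent=5 cost=20
14. q=(33,28) nearest=9 d=14 new=(25,18) → blocked by [23,25]×[13,20], reject
15. q=(32,21) nearest=9 d=11 new=(25,18) → blocked by [23,25]×[13,20], reject
16. q=(25,14) nearest=9 d=4 new=(25,14) → blocked by [23,25]×[13,20], reject
17. q=(29,9) nearest=9 d=8 new=(25,10) → add node 12 parent=9 cost=24
18. q=(26,21) nearest=9 d=7 new=(25,18) → blocked by [23,25]×[13,20], reject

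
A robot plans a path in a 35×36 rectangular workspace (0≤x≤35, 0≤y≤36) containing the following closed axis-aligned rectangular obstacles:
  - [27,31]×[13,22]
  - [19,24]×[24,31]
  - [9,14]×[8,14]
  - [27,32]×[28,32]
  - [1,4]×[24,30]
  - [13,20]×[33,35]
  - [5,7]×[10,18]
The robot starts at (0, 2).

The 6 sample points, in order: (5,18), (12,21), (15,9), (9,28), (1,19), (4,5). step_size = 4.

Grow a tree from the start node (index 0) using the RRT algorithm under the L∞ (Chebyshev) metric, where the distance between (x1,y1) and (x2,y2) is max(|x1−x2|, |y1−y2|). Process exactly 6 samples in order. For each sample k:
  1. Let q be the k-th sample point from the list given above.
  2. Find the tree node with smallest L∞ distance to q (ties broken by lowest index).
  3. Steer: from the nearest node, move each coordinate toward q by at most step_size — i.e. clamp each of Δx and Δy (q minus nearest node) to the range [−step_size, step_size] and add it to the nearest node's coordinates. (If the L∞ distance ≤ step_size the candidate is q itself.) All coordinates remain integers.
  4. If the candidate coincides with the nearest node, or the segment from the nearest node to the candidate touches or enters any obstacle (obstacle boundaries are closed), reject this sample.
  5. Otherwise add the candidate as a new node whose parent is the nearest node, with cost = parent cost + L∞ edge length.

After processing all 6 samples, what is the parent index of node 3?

Parent of node 3: 1

1. q=(5,18) nearest=0 d=16 new=(4,6) → add node 1 parent=0 cost=4
2. q=(12,21) nearest=1 d=15 new=(8,10) → add node 2 parent=1 cost=8
3. q=(15,9) nearest=2 d=7 new=(12,9) → blocked by [9,14]×[8,14], reject
4. q=(9,28) nearest=2 d=18 new=(9,14) → blocked by [9,14]×[8,14], reject
5. q=(1,19) nearest=2 d=9 new=(4,14) → blocked by [5,7]×[10,18], reject
6. q=(4,5) nearest=1 d=1 new=(4,5) → add node 3 parent=1 cost=5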